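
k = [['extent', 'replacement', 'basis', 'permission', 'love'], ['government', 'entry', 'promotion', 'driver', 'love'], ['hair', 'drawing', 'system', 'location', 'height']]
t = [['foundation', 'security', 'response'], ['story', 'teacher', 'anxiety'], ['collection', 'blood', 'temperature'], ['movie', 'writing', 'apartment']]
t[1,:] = ['story', 'teacher', 'anxiety']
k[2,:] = ['hair', 'drawing', 'system', 'location', 'height']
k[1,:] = ['government', 'entry', 'promotion', 'driver', 'love']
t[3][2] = 'apartment'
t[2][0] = 'collection'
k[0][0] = 'extent'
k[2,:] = ['hair', 'drawing', 'system', 'location', 'height']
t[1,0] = 'story'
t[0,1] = 'security'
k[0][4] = 'love'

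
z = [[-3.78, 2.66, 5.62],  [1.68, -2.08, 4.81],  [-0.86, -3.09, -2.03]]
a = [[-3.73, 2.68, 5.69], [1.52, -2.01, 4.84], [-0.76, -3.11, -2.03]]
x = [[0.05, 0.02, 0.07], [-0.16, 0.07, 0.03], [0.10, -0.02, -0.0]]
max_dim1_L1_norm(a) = 12.1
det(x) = -0.00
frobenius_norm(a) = 9.88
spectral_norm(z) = 8.13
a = x + z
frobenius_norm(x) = 0.22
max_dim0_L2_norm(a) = 7.74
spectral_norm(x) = 0.21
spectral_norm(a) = 8.22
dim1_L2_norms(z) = [7.28, 5.5, 3.8]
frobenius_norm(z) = 9.88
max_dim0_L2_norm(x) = 0.2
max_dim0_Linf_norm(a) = 5.69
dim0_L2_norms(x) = [0.2, 0.08, 0.08]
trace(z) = -7.89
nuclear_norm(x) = 0.30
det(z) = -113.30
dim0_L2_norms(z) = [4.22, 4.58, 7.67]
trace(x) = 0.12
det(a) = -108.54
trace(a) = -7.77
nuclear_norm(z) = 15.84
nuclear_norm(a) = 15.73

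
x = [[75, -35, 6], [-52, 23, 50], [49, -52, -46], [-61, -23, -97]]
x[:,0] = [75, -52, 49, -61]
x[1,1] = 23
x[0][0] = 75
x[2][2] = -46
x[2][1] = -52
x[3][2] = -97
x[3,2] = -97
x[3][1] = -23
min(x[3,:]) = -97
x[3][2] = -97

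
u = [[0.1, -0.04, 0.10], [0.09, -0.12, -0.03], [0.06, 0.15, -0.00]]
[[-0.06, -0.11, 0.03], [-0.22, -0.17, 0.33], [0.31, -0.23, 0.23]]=u@[[0.18, -2.31, 3.16],[1.98, -0.58, 0.27],[0.01, 0.97, -2.73]]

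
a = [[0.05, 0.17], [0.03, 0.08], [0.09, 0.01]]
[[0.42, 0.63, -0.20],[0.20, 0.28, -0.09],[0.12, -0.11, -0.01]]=a @ [[1.13, -1.71, -0.02],[2.12, 4.19, -1.16]]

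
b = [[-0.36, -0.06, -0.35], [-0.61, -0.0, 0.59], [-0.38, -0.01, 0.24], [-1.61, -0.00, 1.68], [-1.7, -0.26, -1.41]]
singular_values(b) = [2.55, 2.25, 0.0]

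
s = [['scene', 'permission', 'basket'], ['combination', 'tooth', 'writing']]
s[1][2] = 'writing'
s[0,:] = ['scene', 'permission', 'basket']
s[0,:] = ['scene', 'permission', 'basket']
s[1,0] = 'combination'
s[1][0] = 'combination'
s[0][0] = 'scene'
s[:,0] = ['scene', 'combination']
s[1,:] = ['combination', 'tooth', 'writing']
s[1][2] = 'writing'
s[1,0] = 'combination'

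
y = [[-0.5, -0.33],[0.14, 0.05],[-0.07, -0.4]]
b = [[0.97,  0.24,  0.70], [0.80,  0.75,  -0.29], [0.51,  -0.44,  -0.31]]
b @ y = [[-0.50, -0.59],[-0.27, -0.11],[-0.29, -0.07]]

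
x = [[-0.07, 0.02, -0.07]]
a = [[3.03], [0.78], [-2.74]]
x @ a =[[-0.0]]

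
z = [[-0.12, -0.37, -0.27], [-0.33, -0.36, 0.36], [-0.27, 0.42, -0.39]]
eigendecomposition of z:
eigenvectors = [[0.66, -0.75, -0.11], [-0.54, -0.35, -0.7], [-0.52, -0.56, 0.7]]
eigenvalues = [0.39, -0.49, -0.77]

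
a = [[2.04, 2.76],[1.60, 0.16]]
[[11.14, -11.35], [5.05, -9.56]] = a @ [[2.97,  -6.01], [1.84,  0.33]]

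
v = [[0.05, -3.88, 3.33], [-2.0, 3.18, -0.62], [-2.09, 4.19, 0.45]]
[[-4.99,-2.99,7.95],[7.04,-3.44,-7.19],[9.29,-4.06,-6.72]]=v@[[-1.02, 2.33, 1.83], [1.66, 0.26, -0.84], [0.45, -0.63, 1.38]]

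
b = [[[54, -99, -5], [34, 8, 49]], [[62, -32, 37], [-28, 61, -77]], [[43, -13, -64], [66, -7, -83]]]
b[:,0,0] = [54, 62, 43]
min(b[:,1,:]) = -83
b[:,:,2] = [[-5, 49], [37, -77], [-64, -83]]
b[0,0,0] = 54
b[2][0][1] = -13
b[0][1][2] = 49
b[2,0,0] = 43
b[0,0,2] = -5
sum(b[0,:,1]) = -91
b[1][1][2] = -77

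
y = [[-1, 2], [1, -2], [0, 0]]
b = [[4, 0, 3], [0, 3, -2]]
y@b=[[-4, 6, -7], [4, -6, 7], [0, 0, 0]]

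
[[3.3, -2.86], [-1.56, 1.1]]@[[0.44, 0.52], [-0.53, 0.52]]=[[2.97, 0.23], [-1.27, -0.24]]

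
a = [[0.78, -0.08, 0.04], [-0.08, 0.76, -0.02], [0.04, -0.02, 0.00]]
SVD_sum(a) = [[0.48, -0.42, 0.03], [-0.42, 0.37, -0.03], [0.03, -0.03, 0.0]] + [[0.3, 0.34, 0.01], [0.34, 0.39, 0.01], [0.01, 0.01, 0.00]] + [[-0.0, 0.00, 0.0], [0.0, -0.00, -0.0], [0.00, -0.00, -0.0]]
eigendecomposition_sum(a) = [[0.48, -0.42, 0.03], [-0.42, 0.37, -0.03], [0.03, -0.03, 0.0]] + [[0.30,0.34,0.01], [0.34,0.39,0.01], [0.01,0.01,0.0]] + [[-0.00, 0.00, 0.0], [0.0, -0.0, -0.00], [0.0, -0.00, -0.00]]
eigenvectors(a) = [[0.75,-0.66,-0.05], [-0.66,-0.75,0.02], [0.05,-0.02,1.0]]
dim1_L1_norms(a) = [0.9, 0.86, 0.06]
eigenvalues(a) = [0.85, 0.69, -0.0]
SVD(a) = [[-0.75, -0.66, -0.05], [0.66, -0.75, 0.02], [-0.05, -0.02, 1.00]] @ diag([0.8528153275261339, 0.6895653338068195, 0.002380661332953617]) @ [[-0.75, 0.66, -0.05], [-0.66, -0.75, -0.02], [0.05, -0.02, -1.0]]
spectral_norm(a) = 0.85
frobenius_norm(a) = 1.10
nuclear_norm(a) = 1.54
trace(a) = 1.54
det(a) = -0.00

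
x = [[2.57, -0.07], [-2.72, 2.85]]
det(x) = 7.13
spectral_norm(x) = 4.42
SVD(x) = [[-0.49, 0.87], [0.87, 0.49]] @ diag([4.418582533930142, 1.6145675553681513]) @ [[-0.82, 0.57],  [0.57, 0.82]]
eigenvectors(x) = [[-0.21, 0.12], [-0.98, -0.99]]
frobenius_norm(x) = 4.70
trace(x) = 5.42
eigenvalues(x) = [2.25, 3.17]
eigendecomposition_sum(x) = [[1.47, 0.17], [6.68, 0.78]] + [[1.10, -0.24],[-9.4, 2.07]]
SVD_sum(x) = [[1.76, -1.23], [-3.17, 2.21]] + [[0.81, 1.16], [0.45, 0.64]]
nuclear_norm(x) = 6.03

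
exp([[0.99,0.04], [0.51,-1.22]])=[[2.71, 0.04],[0.55, 0.30]]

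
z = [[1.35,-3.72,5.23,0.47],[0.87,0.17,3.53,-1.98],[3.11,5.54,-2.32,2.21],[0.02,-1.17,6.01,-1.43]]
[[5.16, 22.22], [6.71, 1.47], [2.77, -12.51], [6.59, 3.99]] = z@[[1.61,4.09],[0.38,-4.75],[0.93,-0.21],[-0.99,0.27]]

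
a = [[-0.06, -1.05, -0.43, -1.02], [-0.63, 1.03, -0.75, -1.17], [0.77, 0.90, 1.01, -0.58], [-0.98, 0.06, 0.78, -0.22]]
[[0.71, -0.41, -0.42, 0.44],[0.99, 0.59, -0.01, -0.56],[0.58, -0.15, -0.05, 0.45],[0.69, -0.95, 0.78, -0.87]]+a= [[0.65, -1.46, -0.85, -0.58],[0.36, 1.62, -0.76, -1.73],[1.35, 0.75, 0.96, -0.13],[-0.29, -0.89, 1.56, -1.09]]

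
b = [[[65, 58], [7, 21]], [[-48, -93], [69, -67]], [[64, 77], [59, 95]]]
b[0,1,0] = 7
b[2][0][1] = 77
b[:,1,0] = [7, 69, 59]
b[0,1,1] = 21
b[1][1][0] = 69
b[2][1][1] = 95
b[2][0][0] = 64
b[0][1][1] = 21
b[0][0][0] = 65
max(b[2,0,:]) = 77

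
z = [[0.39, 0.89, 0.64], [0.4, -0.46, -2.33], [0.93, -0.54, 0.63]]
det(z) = -2.62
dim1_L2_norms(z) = [1.16, 2.41, 1.25]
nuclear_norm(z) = 4.61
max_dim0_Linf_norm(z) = 2.33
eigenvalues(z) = [(-1.73+0j), (1.14+0.46j), (1.14-0.46j)]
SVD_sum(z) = [[-0.03, 0.20, 0.8],[0.08, -0.58, -2.31],[-0.01, 0.11, 0.44]] + [[-0.06,0.05,-0.01],[0.16,-0.11,0.03],[0.94,-0.66,0.2]] + [[0.48, 0.65, -0.14],[0.17, 0.22, -0.05],[0.01, 0.01, -0.00]]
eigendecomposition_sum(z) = [[(-0.35+0j), 0.50-0.00j, (0.59-0j)], [0.64-0.00j, (-0.9+0j), (-1.06+0j)], [0.28-0.00j, -0.40+0.00j, -0.48+0.00j]] + [[0.37+0.39j, (0.2-0.01j), 0.03+0.50j], [(-0.12+0.9j), (0.22+0.25j), -0.63+0.57j], [0.32-0.53j, -0.07-0.22j, (0.55-0.18j)]] + [[0.37-0.39j, 0.20+0.01j, 0.03-0.50j], [(-0.12-0.9j), (0.22-0.25j), (-0.63-0.57j)], [(0.32+0.53j), -0.07+0.22j, 0.55+0.18j]]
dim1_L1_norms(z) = [1.92, 3.19, 2.1]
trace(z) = 0.56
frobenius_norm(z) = 2.95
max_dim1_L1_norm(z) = 3.19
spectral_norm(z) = 2.56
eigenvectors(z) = [[0.45+0.00j, 0.28-0.34j, (0.28+0.34j)], [-0.81+0.00j, 0.74+0.00j, 0.74-0.00j], [(-0.36+0j), -0.46-0.20j, -0.46+0.20j]]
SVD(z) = [[0.32,0.07,0.94], [-0.93,-0.16,0.33], [0.18,-0.98,0.01]] @ diag([2.561812042259902, 1.1806177605002233, 0.8665799234482581]) @ [[-0.03, 0.24, 0.97],[-0.81, 0.56, -0.17],[0.59, 0.79, -0.18]]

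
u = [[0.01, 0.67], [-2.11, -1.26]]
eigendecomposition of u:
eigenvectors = [[0.26+0.42j, 0.26-0.42j], [-0.87+0.00j, (-0.87-0j)]]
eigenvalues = [(-0.62+1.01j), (-0.62-1.01j)]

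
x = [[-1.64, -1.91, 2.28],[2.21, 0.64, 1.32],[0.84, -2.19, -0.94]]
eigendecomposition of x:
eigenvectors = [[(0.75+0j), (-0+0.54j), -0.00-0.54j],[-0.25+0.00j, 0.67+0.00j, (0.67-0j)],[(-0.61+0j), (-0.09+0.5j), (-0.09-0.5j)]]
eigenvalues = [(-2.86+0j), (0.46+2.74j), (0.46-2.74j)]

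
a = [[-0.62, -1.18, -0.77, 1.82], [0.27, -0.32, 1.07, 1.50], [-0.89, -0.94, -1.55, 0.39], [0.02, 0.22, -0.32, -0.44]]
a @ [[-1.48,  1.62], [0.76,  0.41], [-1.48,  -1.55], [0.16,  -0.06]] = [[1.45,-0.40], [-1.99,-1.44], [2.96,0.55], [0.54,0.64]]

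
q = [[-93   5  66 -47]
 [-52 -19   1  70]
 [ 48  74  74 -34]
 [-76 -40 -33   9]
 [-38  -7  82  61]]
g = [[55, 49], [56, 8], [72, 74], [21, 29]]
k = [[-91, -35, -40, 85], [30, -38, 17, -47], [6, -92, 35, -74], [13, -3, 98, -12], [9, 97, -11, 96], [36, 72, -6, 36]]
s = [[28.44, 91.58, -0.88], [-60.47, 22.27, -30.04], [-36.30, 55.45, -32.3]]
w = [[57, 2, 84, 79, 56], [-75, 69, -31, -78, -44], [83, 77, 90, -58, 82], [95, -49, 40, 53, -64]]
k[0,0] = -91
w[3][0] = 95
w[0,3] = 79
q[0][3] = -47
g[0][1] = 49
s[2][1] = 55.45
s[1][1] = 22.27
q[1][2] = 1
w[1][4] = -44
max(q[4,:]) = 82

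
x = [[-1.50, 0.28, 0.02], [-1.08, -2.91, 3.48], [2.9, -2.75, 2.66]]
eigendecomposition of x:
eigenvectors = [[0.05-0.15j, 0.05+0.15j, -0.11+0.00j],  [0.82+0.00j, 0.82-0.00j, -0.71+0.00j],  [0.46+0.30j, 0.46-0.30j, (-0.7+0j)]]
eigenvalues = [(-1.05+1.44j), (-1.05-1.44j), (0.35+0j)]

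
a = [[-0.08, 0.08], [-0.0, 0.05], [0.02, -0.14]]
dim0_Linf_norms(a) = [0.08, 0.14]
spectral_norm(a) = 0.18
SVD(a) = [[-0.58, 0.81], [-0.26, -0.29], [0.77, 0.5]] @ diag([0.17853687964345602, 0.058519933417409964]) @ [[0.34, -0.94], [-0.94, -0.34]]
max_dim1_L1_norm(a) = 0.16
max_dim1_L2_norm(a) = 0.14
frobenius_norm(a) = 0.19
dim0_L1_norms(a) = [0.1, 0.27]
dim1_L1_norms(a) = [0.16, 0.05, 0.16]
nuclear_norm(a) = 0.24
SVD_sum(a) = [[-0.04, 0.10], [-0.02, 0.04], [0.05, -0.13]] + [[-0.04, -0.02],  [0.02, 0.01],  [-0.03, -0.01]]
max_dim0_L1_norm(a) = 0.27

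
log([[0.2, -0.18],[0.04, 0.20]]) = [[-1.53, -0.85], [0.19, -1.53]]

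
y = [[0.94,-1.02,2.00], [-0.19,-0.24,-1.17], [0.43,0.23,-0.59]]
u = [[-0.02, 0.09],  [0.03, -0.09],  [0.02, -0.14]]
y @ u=[[-0.01, -0.10], [-0.03, 0.17], [-0.01, 0.10]]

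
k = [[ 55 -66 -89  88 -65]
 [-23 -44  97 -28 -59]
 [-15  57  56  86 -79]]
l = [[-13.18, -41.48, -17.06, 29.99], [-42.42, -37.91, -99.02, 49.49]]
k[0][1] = -66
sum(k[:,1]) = -53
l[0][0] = -13.18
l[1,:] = [-42.42, -37.91, -99.02, 49.49]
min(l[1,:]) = -99.02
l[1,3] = 49.49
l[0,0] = -13.18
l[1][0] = -42.42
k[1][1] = -44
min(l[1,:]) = -99.02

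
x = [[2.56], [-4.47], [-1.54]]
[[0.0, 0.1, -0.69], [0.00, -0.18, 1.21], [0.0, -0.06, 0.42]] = x @ [[-0.0, 0.04, -0.27]]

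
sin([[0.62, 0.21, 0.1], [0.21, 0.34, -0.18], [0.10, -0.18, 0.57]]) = [[0.57, 0.19, 0.09], [0.19, 0.32, -0.16], [0.09, -0.16, 0.53]]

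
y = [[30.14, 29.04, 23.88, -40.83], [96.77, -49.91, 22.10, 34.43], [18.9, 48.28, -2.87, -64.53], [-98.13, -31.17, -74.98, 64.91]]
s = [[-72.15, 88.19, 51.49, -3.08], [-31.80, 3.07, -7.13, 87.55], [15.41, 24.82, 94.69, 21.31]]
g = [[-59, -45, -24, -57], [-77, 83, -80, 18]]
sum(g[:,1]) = 38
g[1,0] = -77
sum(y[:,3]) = -6.02000000000001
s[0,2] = 51.49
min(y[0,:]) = -40.83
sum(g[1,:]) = -56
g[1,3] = 18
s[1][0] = -31.8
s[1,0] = -31.8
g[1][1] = 83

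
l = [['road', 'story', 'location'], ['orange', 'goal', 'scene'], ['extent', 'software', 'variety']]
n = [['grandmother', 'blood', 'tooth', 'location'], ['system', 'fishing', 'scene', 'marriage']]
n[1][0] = 'system'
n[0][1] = 'blood'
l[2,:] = ['extent', 'software', 'variety']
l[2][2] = 'variety'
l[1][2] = 'scene'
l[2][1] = 'software'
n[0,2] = 'tooth'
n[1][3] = 'marriage'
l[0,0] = 'road'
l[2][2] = 'variety'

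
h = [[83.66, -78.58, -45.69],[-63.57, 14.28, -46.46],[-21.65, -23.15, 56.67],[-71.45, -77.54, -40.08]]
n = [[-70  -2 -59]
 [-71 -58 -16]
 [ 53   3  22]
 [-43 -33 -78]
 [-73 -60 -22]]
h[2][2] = 56.67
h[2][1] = -23.15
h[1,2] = -46.46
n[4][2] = -22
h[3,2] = -40.08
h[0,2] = -45.69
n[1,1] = -58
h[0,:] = [83.66, -78.58, -45.69]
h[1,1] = 14.28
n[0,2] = -59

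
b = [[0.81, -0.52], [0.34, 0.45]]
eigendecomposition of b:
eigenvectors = [[(0.78+0j), 0.78-0.00j], [(0.27-0.57j), (0.27+0.57j)]]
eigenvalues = [(0.63+0.38j), (0.63-0.38j)]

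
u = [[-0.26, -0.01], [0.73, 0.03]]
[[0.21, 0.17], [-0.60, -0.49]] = u @ [[-0.85, -0.66], [0.79, -0.20]]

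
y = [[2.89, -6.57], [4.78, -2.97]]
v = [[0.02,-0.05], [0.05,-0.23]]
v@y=[[-0.18, 0.02], [-0.95, 0.35]]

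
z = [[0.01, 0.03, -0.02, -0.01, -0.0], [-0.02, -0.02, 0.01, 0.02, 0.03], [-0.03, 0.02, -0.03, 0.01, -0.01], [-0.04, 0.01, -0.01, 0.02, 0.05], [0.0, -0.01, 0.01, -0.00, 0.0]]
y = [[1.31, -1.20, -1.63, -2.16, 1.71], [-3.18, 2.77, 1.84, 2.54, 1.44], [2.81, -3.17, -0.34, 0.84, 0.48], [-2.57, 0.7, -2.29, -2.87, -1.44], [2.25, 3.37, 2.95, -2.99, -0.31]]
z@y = [[-0.11, 0.13, 0.07, 0.07, 0.07],  [0.08, 0.05, 0.04, -0.15, -0.1],  [-0.24, 0.16, 0.04, 0.09, -0.05],  [-0.05, 0.29, 0.19, -0.1, -0.1],  [0.06, -0.06, -0.02, -0.02, -0.01]]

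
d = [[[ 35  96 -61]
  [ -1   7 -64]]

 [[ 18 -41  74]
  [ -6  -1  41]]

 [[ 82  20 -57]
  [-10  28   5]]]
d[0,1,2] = -64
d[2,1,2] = 5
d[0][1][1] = 7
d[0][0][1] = 96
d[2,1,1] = 28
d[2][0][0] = 82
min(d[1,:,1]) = -41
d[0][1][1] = 7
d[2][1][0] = -10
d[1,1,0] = -6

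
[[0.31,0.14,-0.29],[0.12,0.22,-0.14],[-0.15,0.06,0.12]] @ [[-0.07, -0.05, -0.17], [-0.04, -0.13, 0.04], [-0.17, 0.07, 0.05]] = [[0.02, -0.05, -0.06],[0.01, -0.04, -0.02],[-0.01, 0.01, 0.03]]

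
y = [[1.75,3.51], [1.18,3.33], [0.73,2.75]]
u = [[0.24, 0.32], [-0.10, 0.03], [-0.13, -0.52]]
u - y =[[-1.51, -3.19],[-1.28, -3.3],[-0.86, -3.27]]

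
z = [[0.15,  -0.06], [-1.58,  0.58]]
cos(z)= [[0.94, 0.02], [0.55, 0.79]]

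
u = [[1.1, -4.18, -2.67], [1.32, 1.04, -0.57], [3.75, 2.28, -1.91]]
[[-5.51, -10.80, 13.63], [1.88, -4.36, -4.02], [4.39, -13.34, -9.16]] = u @ [[1.30, -2.82, -1.17], [0.85, 0.52, -2.93], [1.27, 2.07, -1.0]]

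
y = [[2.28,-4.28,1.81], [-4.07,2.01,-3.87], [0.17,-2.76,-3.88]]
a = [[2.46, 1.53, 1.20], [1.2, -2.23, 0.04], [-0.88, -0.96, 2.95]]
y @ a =[[-1.12, 11.30, 7.9], [-4.19, -6.99, -16.22], [0.52, 10.14, -11.35]]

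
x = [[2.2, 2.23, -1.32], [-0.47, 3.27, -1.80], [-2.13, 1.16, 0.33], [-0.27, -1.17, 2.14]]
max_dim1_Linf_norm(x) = 3.27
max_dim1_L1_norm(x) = 5.75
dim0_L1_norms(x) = [5.07, 7.83, 5.59]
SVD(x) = [[-0.57, 0.52, -0.50], [-0.70, -0.37, -0.07], [-0.07, -0.77, -0.24], [0.43, -0.06, -0.83]] @ diag([5.129704232374941, 3.119788611295937, 1.294199949460206]) @ [[-0.17, -0.81, 0.57],[0.95, -0.29, -0.12],[-0.26, -0.52, -0.82]]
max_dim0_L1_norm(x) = 7.83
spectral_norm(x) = 5.13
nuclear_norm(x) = 9.54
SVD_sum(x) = [[0.50, 2.36, -1.65],  [0.62, 2.88, -2.02],  [0.07, 0.31, -0.22],  [-0.38, -1.77, 1.24]] + [[1.53, -0.46, -0.20], [-1.11, 0.34, 0.14], [-2.28, 0.69, 0.29], [-0.17, 0.05, 0.02]] + [[0.17, 0.34, 0.53], [0.02, 0.05, 0.08], [0.08, 0.16, 0.25], [0.28, 0.55, 0.87]]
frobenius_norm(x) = 6.14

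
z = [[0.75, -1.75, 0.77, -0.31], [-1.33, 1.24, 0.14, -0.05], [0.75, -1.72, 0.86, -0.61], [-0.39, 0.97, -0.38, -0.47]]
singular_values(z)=[3.5, 1.03, 0.65, 0.03]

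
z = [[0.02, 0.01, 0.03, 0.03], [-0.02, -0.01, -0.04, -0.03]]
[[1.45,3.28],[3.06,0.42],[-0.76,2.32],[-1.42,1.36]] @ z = [[-0.04, -0.02, -0.09, -0.05],[0.05, 0.03, 0.08, 0.08],[-0.06, -0.03, -0.12, -0.09],[-0.06, -0.03, -0.1, -0.08]]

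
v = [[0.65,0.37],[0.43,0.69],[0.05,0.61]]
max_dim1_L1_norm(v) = 1.12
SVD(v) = [[-0.58, 0.69], [-0.69, -0.12], [-0.44, -0.71]] @ diag([1.181267897258248, 0.44677304630771675]) @ [[-0.59, -0.81],[0.81, -0.59]]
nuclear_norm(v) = 1.63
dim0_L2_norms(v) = [0.78, 0.99]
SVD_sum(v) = [[0.4, 0.55], [0.48, 0.66], [0.31, 0.42]] + [[0.25, -0.18], [-0.05, 0.03], [-0.26, 0.19]]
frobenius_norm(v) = 1.26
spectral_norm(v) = 1.18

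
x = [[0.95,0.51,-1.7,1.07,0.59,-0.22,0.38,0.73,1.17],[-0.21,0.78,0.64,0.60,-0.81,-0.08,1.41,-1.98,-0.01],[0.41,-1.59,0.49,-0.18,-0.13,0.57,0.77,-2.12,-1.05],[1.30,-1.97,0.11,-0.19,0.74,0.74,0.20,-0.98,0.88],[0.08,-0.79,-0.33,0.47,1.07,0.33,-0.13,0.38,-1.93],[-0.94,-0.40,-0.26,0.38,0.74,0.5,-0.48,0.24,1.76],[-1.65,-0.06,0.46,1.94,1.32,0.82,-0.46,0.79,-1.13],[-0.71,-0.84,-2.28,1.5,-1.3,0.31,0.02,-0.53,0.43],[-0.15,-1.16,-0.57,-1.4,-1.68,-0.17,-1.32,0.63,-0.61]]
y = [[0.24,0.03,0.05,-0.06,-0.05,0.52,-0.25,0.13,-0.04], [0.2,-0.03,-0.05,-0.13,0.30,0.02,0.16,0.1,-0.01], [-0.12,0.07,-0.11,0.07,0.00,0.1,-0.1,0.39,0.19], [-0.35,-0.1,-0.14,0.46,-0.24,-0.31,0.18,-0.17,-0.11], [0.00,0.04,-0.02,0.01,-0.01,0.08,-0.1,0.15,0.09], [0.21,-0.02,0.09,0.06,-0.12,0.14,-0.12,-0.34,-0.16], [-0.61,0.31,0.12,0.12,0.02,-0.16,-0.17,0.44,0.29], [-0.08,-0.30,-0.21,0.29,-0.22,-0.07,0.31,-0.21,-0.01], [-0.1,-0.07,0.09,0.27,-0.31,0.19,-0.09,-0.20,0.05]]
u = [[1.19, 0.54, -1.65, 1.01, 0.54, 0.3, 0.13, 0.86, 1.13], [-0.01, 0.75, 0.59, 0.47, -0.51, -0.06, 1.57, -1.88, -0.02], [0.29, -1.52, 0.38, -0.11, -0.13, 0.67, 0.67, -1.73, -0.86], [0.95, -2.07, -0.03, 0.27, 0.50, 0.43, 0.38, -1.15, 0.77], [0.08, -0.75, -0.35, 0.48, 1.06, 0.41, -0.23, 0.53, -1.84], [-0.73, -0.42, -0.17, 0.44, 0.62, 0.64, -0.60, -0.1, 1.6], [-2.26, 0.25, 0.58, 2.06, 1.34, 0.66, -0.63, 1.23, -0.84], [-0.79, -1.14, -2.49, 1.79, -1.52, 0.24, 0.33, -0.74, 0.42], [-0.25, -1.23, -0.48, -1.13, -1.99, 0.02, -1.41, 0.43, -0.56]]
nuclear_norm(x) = 21.57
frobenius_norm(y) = 1.81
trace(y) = 0.36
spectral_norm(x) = 4.35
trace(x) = 2.00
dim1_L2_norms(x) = [2.76, 2.83, 3.08, 2.91, 2.47, 2.33, 3.35, 3.3, 3.0]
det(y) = 0.00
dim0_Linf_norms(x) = [1.65, 1.97, 2.28, 1.94, 1.68, 0.82, 1.41, 2.12, 1.93]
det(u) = 61.05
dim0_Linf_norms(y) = [0.61, 0.31, 0.21, 0.46, 0.31, 0.52, 0.31, 0.44, 0.29]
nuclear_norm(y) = 3.87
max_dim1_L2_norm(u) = 3.82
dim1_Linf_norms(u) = [1.65, 1.88, 1.73, 2.07, 1.84, 1.6, 2.26, 2.49, 1.99]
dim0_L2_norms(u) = [2.96, 3.33, 3.18, 3.24, 3.22, 1.34, 2.45, 3.34, 3.12]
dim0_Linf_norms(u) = [2.26, 2.07, 2.49, 2.06, 1.99, 0.67, 1.57, 1.88, 1.84]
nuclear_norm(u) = 22.55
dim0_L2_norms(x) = [2.64, 3.18, 3.08, 3.15, 3.08, 1.44, 2.23, 3.38, 3.45]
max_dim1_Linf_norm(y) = 0.61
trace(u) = 2.36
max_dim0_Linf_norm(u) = 2.49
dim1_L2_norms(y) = [0.65, 0.43, 0.49, 0.77, 0.22, 0.5, 0.91, 0.65, 0.53]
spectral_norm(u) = 4.60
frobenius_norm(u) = 8.91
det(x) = 0.01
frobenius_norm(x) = 8.74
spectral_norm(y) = 1.11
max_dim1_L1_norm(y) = 2.24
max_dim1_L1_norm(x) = 8.63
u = y + x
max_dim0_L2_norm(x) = 3.45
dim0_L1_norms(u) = [6.55, 8.67, 6.72, 7.76, 8.21, 3.43, 5.95, 8.65, 8.04]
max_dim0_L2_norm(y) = 0.82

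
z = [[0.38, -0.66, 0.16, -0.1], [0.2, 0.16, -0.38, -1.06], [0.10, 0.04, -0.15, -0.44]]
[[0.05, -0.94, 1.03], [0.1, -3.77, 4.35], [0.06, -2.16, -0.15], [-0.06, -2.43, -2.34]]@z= [[-0.07, -0.14, 0.21, 0.54], [-0.28, -0.50, 0.80, 2.07], [-0.42, -0.39, 0.85, 2.35], [-0.74, -0.44, 1.26, 3.61]]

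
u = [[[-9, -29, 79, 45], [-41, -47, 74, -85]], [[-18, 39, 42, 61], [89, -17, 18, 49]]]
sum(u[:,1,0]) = 48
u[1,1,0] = 89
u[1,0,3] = 61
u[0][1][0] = -41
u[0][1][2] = 74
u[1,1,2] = 18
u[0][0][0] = -9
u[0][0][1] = -29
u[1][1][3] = 49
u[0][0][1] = -29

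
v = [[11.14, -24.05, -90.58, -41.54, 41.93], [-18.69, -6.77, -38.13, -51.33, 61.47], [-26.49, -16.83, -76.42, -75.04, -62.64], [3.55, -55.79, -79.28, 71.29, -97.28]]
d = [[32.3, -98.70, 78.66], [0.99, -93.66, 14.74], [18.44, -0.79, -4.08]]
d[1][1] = -93.66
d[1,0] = 0.99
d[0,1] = -98.7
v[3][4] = -97.28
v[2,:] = [-26.49, -16.83, -76.42, -75.04, -62.64]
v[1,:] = [-18.69, -6.77, -38.13, -51.33, 61.47]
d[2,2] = -4.08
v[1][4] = 61.47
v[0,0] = 11.14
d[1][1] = -93.66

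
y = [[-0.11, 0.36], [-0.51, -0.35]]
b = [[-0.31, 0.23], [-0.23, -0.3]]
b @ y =[[-0.08,-0.19], [0.18,0.02]]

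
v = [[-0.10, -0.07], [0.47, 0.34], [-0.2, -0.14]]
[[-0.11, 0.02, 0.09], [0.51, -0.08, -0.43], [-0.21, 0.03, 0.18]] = v @ [[0.72, 0.55, -0.71], [0.5, -1.00, -0.27]]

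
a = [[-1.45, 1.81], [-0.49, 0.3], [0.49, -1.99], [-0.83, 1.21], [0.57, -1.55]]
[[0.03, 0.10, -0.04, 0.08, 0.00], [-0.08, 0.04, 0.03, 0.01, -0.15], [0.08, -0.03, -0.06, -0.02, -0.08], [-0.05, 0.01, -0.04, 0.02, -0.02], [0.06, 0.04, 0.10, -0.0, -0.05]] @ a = [[-0.18, 0.26], [0.02, 0.05], [-0.16, 0.36], [0.02, 0.05], [-0.09, -0.0]]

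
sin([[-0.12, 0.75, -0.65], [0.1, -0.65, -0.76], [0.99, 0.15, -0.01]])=[[-0.04, 0.77, -0.80], [0.01, -0.52, -0.81], [1.11, 0.25, 0.06]]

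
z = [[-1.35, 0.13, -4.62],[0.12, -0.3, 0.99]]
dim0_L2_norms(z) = [1.36, 0.33, 4.72]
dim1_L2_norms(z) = [4.81, 1.04]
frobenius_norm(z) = 4.93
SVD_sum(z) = [[-1.32, 0.18, -4.63],[0.27, -0.04, 0.96]] + [[-0.03, -0.05, 0.01], [-0.15, -0.26, 0.03]]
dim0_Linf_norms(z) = [1.35, 0.3, 4.62]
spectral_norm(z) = 4.92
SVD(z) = [[-0.98,0.2], [0.2,0.98]] @ diag([4.916433745173372, 0.31141488294642844]) @ [[0.27, -0.04, 0.96], [-0.5, -0.86, 0.11]]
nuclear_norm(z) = 5.23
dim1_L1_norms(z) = [6.1, 1.41]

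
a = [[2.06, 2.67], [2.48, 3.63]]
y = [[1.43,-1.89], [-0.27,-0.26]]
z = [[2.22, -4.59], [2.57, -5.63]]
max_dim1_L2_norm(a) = 4.4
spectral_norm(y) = 2.37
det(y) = -0.88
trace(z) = -3.41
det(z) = -0.70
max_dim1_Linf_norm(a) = 3.63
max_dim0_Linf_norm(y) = 1.89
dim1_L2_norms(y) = [2.37, 0.37]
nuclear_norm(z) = 8.11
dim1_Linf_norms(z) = [4.59, 5.63]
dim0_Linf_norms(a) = [2.48, 3.63]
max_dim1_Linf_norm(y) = 1.89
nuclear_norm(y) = 2.74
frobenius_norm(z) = 8.02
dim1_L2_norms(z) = [5.1, 6.19]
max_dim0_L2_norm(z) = 7.26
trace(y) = 1.17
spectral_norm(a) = 5.54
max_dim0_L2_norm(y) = 1.91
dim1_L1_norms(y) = [3.32, 0.53]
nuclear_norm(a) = 5.69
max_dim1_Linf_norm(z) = 5.63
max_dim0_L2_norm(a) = 4.51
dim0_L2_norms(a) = [3.22, 4.51]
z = a @ y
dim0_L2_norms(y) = [1.46, 1.91]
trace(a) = 5.69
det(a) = 0.86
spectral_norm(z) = 8.02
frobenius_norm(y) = 2.40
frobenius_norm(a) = 5.54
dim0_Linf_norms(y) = [1.43, 1.89]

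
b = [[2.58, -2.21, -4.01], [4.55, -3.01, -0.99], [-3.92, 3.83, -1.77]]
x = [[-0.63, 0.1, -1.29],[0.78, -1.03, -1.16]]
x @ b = [[3.89, -3.85, 4.71], [1.87, -3.07, -0.05]]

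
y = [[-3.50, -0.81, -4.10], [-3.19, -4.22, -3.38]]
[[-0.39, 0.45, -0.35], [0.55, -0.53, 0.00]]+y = [[-3.89,-0.36,-4.45],  [-2.64,-4.75,-3.38]]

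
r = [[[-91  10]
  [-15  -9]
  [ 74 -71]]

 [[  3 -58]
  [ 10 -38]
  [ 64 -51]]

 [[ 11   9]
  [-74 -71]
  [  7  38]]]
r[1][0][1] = -58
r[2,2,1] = 38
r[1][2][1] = -51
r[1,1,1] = -38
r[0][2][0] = 74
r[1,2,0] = 64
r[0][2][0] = 74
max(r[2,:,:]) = 38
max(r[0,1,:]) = -9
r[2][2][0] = 7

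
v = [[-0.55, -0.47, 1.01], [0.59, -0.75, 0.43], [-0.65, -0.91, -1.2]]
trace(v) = -2.50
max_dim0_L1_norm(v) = 2.64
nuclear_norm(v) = 3.87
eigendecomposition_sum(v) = [[-0.14+0.50j, -0.60+0.15j, (0.29+0.48j)], [0.21+0.25j, (-0.14+0.36j), (0.35+0.03j)], [-0.44-0.11j, (-0.14-0.53j), -0.42+0.26j]] + [[-0.14-0.50j,(-0.6-0.15j),(0.29-0.48j)], [0.21-0.25j,(-0.14-0.36j),(0.35-0.03j)], [-0.44+0.11j,-0.14+0.53j,-0.42-0.26j]] + [[(-0.28+0j),0.74-0.00j,0.43+0.00j], [0.17-0.00j,-0.47+0.00j,-0.27-0.00j], [(0.23-0j),(-0.63+0j),(-0.37-0j)]]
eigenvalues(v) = [(-0.7+1.13j), (-0.7-1.13j), (-1.11+0j)]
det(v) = -1.95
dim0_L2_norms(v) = [1.04, 1.27, 1.63]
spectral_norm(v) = 1.70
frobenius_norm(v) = 2.31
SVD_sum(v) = [[0.18, 0.18, 0.55], [0.1, 0.10, 0.31], [-0.47, -0.47, -1.41]] + [[-0.30, -0.84, 0.38], [-0.19, -0.56, 0.25], [-0.16, -0.45, 0.2]] + [[-0.44, 0.19, 0.08],[0.68, -0.3, -0.13],[-0.02, 0.01, 0.0]]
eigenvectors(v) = [[-0.68+0.00j, (-0.68-0j), (-0.69+0j)], [-0.24+0.35j, -0.24-0.35j, 0.43+0.00j], [(-0.02-0.6j), (-0.02+0.6j), 0.58+0.00j]]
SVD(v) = [[-0.35, 0.76, -0.54],[-0.20, 0.50, 0.84],[0.91, 0.41, -0.03]] @ diag([1.7040772887161675, 1.2731960671778086, 0.8970464695904652]) @ [[-0.3, -0.30, -0.9], [-0.3, -0.87, 0.39], [0.90, -0.39, -0.17]]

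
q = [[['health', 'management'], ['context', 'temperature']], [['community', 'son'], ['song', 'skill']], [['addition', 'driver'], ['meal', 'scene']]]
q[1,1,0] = 'song'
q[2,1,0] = 'meal'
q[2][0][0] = 'addition'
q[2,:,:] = [['addition', 'driver'], ['meal', 'scene']]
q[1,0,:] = ['community', 'son']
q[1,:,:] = [['community', 'son'], ['song', 'skill']]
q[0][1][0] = 'context'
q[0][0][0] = 'health'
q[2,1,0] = 'meal'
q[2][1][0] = 'meal'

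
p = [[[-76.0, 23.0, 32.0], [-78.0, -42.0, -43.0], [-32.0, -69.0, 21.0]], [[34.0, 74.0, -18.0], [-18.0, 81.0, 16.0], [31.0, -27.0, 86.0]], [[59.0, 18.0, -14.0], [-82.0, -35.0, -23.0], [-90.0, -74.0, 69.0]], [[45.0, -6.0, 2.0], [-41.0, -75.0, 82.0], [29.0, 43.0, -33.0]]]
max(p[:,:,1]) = 81.0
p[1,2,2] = 86.0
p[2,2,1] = -74.0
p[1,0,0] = 34.0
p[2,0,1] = 18.0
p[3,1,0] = -41.0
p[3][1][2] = 82.0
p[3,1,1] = -75.0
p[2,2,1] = -74.0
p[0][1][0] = -78.0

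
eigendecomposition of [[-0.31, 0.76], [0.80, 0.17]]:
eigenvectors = [[-0.8, -0.58], [0.60, -0.81]]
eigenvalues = [-0.89, 0.75]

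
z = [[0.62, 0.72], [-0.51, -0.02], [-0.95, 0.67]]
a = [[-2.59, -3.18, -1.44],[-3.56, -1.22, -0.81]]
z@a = [[-4.17,  -2.85,  -1.48], [1.39,  1.65,  0.75], [0.08,  2.20,  0.83]]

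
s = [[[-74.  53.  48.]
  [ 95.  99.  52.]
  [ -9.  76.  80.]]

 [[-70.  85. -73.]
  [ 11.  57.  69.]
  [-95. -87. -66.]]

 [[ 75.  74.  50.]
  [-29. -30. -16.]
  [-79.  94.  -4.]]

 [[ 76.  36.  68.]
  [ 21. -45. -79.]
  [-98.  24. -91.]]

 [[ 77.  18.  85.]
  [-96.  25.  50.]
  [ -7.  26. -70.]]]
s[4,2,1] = 26.0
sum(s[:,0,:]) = 528.0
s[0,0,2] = 48.0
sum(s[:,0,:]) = 528.0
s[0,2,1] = 76.0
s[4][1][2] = 50.0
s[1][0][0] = -70.0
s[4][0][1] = 18.0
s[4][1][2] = 50.0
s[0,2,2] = 80.0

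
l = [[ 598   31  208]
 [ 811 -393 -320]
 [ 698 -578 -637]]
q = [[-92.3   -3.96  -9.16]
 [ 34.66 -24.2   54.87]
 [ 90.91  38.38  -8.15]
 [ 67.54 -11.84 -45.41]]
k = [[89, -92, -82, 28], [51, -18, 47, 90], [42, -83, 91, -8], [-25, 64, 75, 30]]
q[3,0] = 67.54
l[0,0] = 598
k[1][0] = 51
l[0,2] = 208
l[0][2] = 208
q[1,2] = 54.87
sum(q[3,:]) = 10.290000000000006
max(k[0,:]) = 89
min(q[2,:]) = -8.15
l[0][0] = 598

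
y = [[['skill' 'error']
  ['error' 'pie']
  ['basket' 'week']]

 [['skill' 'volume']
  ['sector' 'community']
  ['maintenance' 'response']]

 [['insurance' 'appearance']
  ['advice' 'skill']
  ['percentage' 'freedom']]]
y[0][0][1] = 'error'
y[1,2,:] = ['maintenance', 'response']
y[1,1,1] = 'community'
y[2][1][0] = 'advice'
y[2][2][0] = 'percentage'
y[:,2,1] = ['week', 'response', 'freedom']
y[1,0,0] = 'skill'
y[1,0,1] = 'volume'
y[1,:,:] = [['skill', 'volume'], ['sector', 'community'], ['maintenance', 'response']]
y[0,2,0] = 'basket'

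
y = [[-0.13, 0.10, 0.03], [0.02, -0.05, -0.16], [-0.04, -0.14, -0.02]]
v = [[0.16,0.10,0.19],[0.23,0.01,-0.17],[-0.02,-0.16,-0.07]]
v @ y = [[-0.03,-0.02,-0.02], [-0.02,0.05,0.01], [0.0,0.02,0.03]]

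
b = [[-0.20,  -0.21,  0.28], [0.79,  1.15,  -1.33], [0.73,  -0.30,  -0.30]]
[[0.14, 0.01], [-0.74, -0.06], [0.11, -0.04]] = b@ [[0.17, -0.06],[-0.33, -0.01],[0.37, -0.00]]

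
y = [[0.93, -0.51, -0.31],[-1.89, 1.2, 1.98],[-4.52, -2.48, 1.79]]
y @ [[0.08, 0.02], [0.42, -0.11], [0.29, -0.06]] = [[-0.23, 0.09],[0.93, -0.29],[-0.88, 0.08]]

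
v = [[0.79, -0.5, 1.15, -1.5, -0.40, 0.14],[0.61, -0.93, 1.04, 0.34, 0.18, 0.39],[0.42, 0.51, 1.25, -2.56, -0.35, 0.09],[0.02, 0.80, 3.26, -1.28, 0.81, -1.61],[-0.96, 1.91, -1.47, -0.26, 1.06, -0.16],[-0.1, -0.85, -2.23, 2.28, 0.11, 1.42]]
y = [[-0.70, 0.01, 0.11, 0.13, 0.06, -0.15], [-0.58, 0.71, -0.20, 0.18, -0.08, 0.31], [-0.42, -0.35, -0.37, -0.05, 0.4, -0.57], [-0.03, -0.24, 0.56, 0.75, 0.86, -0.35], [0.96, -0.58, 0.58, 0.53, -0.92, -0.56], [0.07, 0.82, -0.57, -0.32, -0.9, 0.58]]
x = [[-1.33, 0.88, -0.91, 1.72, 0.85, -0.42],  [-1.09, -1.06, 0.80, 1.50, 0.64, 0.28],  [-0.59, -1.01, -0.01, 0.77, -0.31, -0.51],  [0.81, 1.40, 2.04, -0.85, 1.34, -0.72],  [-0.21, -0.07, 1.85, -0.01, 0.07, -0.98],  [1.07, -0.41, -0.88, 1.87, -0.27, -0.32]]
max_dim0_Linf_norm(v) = 3.26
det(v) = 0.01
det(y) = 0.00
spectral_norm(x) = 4.00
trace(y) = 0.05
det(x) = 16.79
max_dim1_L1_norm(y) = 4.13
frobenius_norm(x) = 5.94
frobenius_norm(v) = 7.28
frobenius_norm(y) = 3.09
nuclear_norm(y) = 6.06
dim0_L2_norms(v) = [1.45, 2.53, 4.66, 3.98, 1.45, 2.19]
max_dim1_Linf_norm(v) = 3.26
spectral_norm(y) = 2.13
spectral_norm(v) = 6.01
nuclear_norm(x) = 12.60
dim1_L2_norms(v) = [2.15, 1.62, 2.95, 4.02, 2.82, 3.6]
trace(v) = 2.31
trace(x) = -3.50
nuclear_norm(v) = 12.72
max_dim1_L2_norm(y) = 1.74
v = y @ x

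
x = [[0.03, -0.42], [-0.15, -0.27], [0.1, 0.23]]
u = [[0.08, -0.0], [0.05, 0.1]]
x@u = [[-0.02,-0.04], [-0.03,-0.03], [0.02,0.02]]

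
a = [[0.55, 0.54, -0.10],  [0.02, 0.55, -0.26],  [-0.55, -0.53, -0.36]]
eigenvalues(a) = [-0.47, 0.31, 0.91]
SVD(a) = [[-0.65, -0.14, 0.75], [-0.36, -0.81, -0.46], [0.67, -0.57, 0.47]] @ diag([1.1663802741303269, 0.530143685013122, 0.21472011866700302]) @ [[-0.63, -0.77, -0.07],  [0.42, -0.41, 0.81],  [0.66, -0.48, -0.58]]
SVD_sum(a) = [[0.48,0.59,0.05], [0.26,0.33,0.03], [-0.49,-0.61,-0.06]] + [[-0.03,0.03,-0.06], [-0.18,0.18,-0.35], [-0.13,0.12,-0.25]] + [[0.11, -0.08, -0.09], [-0.07, 0.05, 0.06], [0.07, -0.05, -0.06]]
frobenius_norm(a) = 1.30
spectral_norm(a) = 1.17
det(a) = -0.13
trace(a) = 0.74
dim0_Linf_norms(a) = [0.55, 0.55, 0.36]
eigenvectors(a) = [[0.04, 0.83, 0.76], [-0.25, -0.44, 0.41], [-0.97, -0.34, -0.5]]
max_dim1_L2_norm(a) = 0.84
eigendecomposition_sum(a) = [[0.01, 0.0, 0.02], [-0.06, -0.03, -0.12], [-0.24, -0.11, -0.46]] + [[0.2, -0.27, 0.08], [-0.10, 0.14, -0.04], [-0.08, 0.11, -0.03]] + [[0.34, 0.81, -0.19], [0.18, 0.43, -0.1], [-0.23, -0.53, 0.13]]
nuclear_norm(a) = 1.91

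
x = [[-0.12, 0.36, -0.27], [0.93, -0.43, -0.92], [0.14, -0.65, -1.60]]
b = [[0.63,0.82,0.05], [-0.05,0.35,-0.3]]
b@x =[[0.69,  -0.16,  -1.00], [0.29,  0.03,  0.17]]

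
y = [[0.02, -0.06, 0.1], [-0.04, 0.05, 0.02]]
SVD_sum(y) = [[0.03, -0.07, 0.09], [-0.00, 0.01, -0.02]] + [[-0.01, 0.01, 0.01], [-0.04, 0.04, 0.04]]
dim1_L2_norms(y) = [0.12, 0.07]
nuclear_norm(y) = 0.18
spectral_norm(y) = 0.12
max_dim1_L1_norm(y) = 0.18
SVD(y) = [[-0.98, 0.18], [0.18, 0.98]] @ diag([0.11970637463071261, 0.06457850937248001]) @ [[-0.22, 0.57, -0.79], [-0.55, 0.59, 0.58]]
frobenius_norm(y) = 0.14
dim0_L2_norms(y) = [0.04, 0.08, 0.1]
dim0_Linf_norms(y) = [0.04, 0.06, 0.1]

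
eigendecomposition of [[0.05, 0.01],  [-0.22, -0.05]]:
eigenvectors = [[0.29,  -0.15], [-0.96,  0.99]]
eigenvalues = [0.02, -0.02]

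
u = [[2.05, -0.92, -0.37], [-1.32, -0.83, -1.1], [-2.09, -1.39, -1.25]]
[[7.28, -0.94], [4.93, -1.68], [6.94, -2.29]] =u @ [[1.11, 0.05], [-4.45, 0.78], [-2.46, 0.88]]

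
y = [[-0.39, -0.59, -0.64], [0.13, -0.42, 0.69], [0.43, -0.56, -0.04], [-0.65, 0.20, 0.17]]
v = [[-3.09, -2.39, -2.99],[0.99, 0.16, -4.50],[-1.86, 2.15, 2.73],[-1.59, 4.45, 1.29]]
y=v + [[2.7, 1.8, 2.35],[-0.86, -0.58, 5.19],[2.29, -2.71, -2.77],[0.94, -4.25, -1.12]]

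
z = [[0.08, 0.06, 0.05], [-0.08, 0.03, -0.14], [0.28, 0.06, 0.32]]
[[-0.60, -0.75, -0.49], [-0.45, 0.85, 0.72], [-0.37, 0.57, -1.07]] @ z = [[-0.13, -0.09, -0.08], [0.10, 0.04, 0.09], [-0.37, -0.07, -0.44]]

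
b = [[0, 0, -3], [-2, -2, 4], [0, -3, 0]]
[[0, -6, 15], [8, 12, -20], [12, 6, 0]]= b @ [[0, 0, 0], [-4, -2, 0], [0, 2, -5]]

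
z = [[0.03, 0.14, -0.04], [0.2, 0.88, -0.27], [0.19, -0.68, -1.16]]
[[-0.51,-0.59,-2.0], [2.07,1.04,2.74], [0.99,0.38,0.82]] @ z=[[-0.51, 0.77, 2.50], [0.79, -0.66, -3.54], [0.26, -0.08, -1.09]]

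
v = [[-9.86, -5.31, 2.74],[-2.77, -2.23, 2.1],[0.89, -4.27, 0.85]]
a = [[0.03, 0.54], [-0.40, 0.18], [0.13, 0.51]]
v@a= [[2.18, -4.88], [1.08, -0.83], [1.85, 0.15]]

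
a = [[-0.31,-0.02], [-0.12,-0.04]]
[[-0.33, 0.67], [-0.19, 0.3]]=a@[[0.95, -2.09], [1.84, -1.35]]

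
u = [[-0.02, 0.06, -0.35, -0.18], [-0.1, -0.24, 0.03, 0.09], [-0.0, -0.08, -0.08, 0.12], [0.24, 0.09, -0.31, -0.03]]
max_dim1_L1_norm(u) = 0.67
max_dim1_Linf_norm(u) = 0.35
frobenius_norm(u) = 0.65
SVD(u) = [[0.66, 0.32, -0.67, 0.11],  [-0.30, 0.81, 0.02, -0.5],  [0.01, 0.49, 0.37, 0.79],  [0.69, 0.03, 0.64, -0.33]] @ diag([0.5447107991078874, 0.274212496472172, 0.22261662819394798, 0.06276534844405024]) @ [[0.33,0.32,-0.83,-0.3], [-0.29,-0.77,-0.50,0.26], [0.74,-0.07,0.03,0.66], [-0.50,0.55,-0.22,0.63]]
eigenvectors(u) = [[(0.25+0.58j),  0.25-0.58j,  0.31+0.00j,  (-0.63+0j)], [(-0.07-0.19j),  -0.07+0.19j,  0.85+0.00j,  0.61+0.00j], [(0.12-0.27j),  0.12+0.27j,  (0.41+0j),  (-0.23+0j)], [(0.69+0j),  (0.69-0j),  (-0.09+0j),  (0.42+0j)]]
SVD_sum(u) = [[0.12, 0.11, -0.30, -0.11],  [-0.05, -0.05, 0.13, 0.05],  [0.0, 0.0, -0.00, -0.0],  [0.13, 0.12, -0.31, -0.11]] + [[-0.03, -0.07, -0.04, 0.02], [-0.06, -0.17, -0.11, 0.06], [-0.04, -0.1, -0.07, 0.04], [-0.00, -0.01, -0.0, 0.0]] + [[-0.11, 0.01, -0.00, -0.1], [0.0, -0.00, 0.0, 0.00], [0.06, -0.01, 0.00, 0.05], [0.11, -0.01, 0.0, 0.09]] + [[-0.00, 0.00, -0.00, 0.0], [0.02, -0.02, 0.01, -0.02], [-0.02, 0.03, -0.01, 0.03], [0.01, -0.01, 0.00, -0.01]]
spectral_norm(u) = 0.54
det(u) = 0.00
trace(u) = -0.37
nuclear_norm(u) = 1.10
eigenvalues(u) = [(-0.01+0.3j), (-0.01-0.3j), (-0.27+0j), (-0.09+0j)]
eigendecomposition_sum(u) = [[0.02+0.10j, (0.04+0.03j), -0.13-0.13j, -0.11+0.04j], [(-0-0.03j), -0.01-0.01j, 0.04+0.04j, 0.04-0.01j], [0.03-0.04j, -0.00-0.02j, (-0+0.08j), (0.05+0.02j)], [0.11+0.03j, (0.05-0.03j), -0.18+0.07j, (-0.01+0.12j)]] + [[0.02-0.10j, 0.04-0.03j, (-0.13+0.13j), -0.11-0.04j], [-0.00+0.03j, (-0.01+0.01j), 0.04-0.04j, (0.04+0.01j)], [0.03+0.04j, -0.00+0.02j, (-0-0.08j), 0.05-0.02j], [0.11-0.03j, (0.05+0.03j), (-0.18-0.07j), (-0.01-0.12j)]] + [[-0.04+0.00j, (-0.06+0j), -0.04-0.00j, 0.01+0.00j], [-0.11+0.00j, (-0.18+0j), -0.11-0.00j, 0.04+0.00j], [-0.05+0.00j, -0.09+0.00j, (-0.05-0j), 0.02+0.00j], [0.01-0.00j, 0.02-0.00j, (0.01+0j), -0.00-0.00j]] + [[-0.02+0.00j, 0.04+0.00j, (-0.06-0j), (0.02+0j)],[(0.02-0j), (-0.04-0j), (0.06+0j), -0.02-0.00j],[(-0.01+0j), 0.01+0.00j, (-0.02-0j), 0.01+0.00j],[0.01-0.00j, (-0.02-0j), (0.04+0j), -0.01-0.00j]]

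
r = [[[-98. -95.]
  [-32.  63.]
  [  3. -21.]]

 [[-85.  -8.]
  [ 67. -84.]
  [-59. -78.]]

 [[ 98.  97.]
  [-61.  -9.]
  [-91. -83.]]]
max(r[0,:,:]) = 63.0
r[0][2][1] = -21.0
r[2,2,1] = -83.0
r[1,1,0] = 67.0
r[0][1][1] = 63.0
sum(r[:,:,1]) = -218.0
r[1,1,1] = -84.0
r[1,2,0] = -59.0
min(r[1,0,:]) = -85.0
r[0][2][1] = -21.0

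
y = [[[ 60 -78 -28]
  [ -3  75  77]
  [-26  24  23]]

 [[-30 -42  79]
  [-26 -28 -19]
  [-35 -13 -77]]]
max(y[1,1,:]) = -19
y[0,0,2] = -28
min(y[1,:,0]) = -35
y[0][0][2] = -28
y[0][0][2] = -28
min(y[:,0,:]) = -78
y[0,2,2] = 23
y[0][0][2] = -28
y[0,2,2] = 23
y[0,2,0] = -26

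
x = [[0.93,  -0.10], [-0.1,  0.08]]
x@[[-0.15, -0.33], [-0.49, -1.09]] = [[-0.09, -0.2], [-0.02, -0.05]]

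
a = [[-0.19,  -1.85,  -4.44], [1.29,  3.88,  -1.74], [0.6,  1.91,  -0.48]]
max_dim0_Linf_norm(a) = 4.44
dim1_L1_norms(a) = [6.48, 6.91, 2.99]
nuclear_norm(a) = 9.72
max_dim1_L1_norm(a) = 6.91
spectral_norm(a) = 4.90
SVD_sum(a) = [[-0.57, -1.95, -0.10], [1.12, 3.84, 0.19], [0.55, 1.90, 0.09]] + [[0.38, 0.10, -4.34], [0.17, 0.05, -1.93], [0.05, 0.01, -0.57]] + [[-0.0,0.00,-0.00],[0.0,-0.00,0.00],[-0.00,0.00,-0.0]]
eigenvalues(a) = [(1.61+1.82j), (1.61-1.82j), (-0.02+0j)]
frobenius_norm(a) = 6.87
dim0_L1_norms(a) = [2.08, 7.64, 6.66]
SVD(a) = [[-0.42, -0.91, 0.06], [0.82, -0.40, -0.42], [0.40, -0.12, 0.91]] @ diag([4.904101015078394, 4.806930096994621, 0.004034416232230125]) @ [[0.28, 0.96, 0.05],[-0.09, -0.02, 1.00],[-0.96, 0.28, -0.08]]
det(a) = -0.10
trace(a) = 3.21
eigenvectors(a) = [[(0.82+0j), 0.82-0.00j, 0.96+0.00j], [-0.31-0.39j, (-0.31+0.39j), (-0.28+0j)], [-0.20-0.18j, -0.20+0.18j, 0.08+0.00j]]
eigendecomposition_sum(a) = [[-0.09+1.29j, (-0.94+3.37j), (-2.19-3.64j)], [0.64-0.45j, 1.94-0.84j, -0.88+2.42j], [0.30-0.30j, 0.95-0.63j, (-0.24+1.37j)]] + [[(-0.09-1.29j),(-0.94-3.37j),(-2.19+3.64j)], [0.64+0.45j,1.94+0.84j,(-0.88-2.42j)], [(0.3+0.3j),0.95+0.63j,(-0.24-1.37j)]] + [[(-0-0j), 0.03-0.00j, -0.06-0.00j],[0j, (-0.01+0j), 0.02+0.00j],[-0.00-0.00j, -0j, -0.00-0.00j]]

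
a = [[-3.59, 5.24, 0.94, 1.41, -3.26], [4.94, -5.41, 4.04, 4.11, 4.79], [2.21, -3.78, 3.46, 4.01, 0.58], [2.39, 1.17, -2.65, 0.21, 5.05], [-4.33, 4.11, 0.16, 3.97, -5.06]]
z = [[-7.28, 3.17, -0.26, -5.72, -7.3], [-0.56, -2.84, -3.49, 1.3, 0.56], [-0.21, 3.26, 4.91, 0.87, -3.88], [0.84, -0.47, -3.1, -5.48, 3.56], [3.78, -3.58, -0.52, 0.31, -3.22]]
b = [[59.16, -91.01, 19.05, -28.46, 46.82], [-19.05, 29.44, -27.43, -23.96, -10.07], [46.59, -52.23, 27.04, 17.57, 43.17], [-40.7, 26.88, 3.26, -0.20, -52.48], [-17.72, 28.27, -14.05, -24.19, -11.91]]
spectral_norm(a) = 14.85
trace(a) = -10.39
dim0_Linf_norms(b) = [59.16, 91.01, 27.43, 28.46, 52.48]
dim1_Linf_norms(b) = [91.01, 29.44, 52.23, 52.48, 28.27]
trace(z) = -13.91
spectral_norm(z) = 12.95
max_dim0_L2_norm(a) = 9.45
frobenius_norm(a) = 18.11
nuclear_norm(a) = 30.88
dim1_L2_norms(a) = [7.34, 10.48, 6.9, 6.3, 8.78]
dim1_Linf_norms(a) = [5.24, 5.41, 4.01, 5.05, 5.06]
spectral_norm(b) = 168.86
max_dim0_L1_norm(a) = 19.71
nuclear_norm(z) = 33.26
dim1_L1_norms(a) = [14.44, 23.29, 14.04, 11.47, 17.63]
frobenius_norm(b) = 181.08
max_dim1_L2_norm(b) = 123.08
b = z @ a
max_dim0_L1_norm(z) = 18.52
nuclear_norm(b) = 267.85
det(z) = -629.19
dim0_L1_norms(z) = [12.67, 13.32, 12.28, 13.68, 18.52]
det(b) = 169375.95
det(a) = -270.27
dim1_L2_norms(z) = [12.21, 4.75, 7.11, 7.3, 6.15]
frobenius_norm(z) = 17.70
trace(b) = 103.53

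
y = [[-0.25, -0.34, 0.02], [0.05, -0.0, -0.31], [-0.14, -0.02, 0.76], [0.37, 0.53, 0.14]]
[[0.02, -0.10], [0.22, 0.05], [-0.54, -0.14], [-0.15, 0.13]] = y @[[0.84, -0.28], [-0.71, 0.49], [-0.57, -0.22]]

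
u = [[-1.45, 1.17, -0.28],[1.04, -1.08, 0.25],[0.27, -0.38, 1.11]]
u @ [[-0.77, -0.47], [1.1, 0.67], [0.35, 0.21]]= [[2.31, 1.41], [-1.9, -1.16], [-0.24, -0.15]]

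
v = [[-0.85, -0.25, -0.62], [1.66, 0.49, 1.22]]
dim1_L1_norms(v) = [1.72, 3.37]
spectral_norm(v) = 2.38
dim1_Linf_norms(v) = [0.85, 1.66]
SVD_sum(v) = [[-0.85, -0.25, -0.62], [1.66, 0.49, 1.22]] + [[-0.00, 0.0, 0.00], [-0.00, 0.0, 0.00]]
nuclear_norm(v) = 2.38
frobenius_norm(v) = 2.38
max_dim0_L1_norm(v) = 2.51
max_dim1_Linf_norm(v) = 1.66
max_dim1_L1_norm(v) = 3.37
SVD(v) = [[-0.45, 0.89], [0.89, 0.45]] @ diag([2.3777065811005236, 0.003378489493720246]) @ [[0.78,0.23,0.58], [-0.6,0.06,0.80]]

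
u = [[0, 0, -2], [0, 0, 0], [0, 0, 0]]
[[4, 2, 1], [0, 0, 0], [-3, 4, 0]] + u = [[4, 2, -1], [0, 0, 0], [-3, 4, 0]]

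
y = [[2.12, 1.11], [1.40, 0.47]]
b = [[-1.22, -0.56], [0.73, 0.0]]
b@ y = [[-3.37,  -1.62], [1.55,  0.81]]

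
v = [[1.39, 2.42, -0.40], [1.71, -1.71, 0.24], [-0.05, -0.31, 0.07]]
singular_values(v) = [3.02, 2.19, 0.02]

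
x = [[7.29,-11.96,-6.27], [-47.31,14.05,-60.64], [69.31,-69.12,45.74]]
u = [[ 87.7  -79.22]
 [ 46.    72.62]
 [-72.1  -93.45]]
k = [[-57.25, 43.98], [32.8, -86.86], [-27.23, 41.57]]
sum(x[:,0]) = 29.29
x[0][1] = -11.96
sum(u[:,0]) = 61.599999999999994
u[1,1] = 72.62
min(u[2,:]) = -93.45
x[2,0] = 69.31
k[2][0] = -27.23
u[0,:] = [87.7, -79.22]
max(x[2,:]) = 69.31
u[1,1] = 72.62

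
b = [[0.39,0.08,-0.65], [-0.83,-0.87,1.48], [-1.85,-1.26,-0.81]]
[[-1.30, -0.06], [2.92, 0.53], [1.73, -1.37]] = b @ [[-1.4,0.84], [-0.06,-0.49], [1.15,0.54]]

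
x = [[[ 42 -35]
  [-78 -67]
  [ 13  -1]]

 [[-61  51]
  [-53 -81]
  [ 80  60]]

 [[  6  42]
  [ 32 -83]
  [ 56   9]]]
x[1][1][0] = -53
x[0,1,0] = -78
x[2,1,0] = 32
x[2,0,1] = 42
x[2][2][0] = 56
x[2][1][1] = -83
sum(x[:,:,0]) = 37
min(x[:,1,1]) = -83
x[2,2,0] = 56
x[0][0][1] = -35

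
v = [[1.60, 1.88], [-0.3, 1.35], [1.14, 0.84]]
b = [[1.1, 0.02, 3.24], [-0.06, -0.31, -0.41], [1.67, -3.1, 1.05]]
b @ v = [[5.45, 4.82],[-0.47, -0.88],[4.80, -0.16]]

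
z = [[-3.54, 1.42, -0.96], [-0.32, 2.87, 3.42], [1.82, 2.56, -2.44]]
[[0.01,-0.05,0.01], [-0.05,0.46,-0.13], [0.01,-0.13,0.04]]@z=[[-0.00, -0.10, -0.20], [-0.21, 0.92, 1.94], [0.08, -0.26, -0.55]]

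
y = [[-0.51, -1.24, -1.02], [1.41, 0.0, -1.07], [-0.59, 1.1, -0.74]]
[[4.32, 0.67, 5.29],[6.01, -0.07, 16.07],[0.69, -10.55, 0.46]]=y@[[1.47, 3.07, 6.09], [-1.06, -5.18, -1.02], [-3.68, 4.11, -6.99]]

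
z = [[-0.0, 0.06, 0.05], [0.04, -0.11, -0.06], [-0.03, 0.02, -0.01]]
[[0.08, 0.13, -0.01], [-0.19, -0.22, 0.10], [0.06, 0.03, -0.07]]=z @ [[-1.65,-0.36,2.86], [0.69,1.41,0.44], [0.79,0.90,-0.64]]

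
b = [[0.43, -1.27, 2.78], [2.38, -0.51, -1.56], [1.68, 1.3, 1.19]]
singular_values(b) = [3.44, 2.93, 1.84]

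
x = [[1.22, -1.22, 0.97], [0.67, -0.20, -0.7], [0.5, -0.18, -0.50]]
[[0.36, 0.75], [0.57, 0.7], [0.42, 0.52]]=x @ [[0.54,0.72], [0.01,-0.12], [-0.30,-0.28]]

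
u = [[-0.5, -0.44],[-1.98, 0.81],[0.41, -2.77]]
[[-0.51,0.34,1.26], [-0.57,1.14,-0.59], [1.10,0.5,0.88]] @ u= [[0.1, -2.99], [-2.21, 2.81], [-1.18, -2.52]]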